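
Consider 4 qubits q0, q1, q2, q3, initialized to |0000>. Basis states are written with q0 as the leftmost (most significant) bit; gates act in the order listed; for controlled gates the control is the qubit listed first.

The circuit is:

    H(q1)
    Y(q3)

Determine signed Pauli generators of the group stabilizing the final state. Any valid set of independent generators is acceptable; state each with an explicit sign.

The final state is stabilized by the group generated by +IXII, +ZIII, +IIZI, -IIIZ; other independent generating sets are equally valid.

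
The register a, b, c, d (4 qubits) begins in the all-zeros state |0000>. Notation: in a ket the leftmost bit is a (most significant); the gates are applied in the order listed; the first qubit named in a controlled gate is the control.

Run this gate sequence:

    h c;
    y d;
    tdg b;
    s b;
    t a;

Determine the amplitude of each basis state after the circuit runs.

The final amplitudes are sqrt(2)*I/2 on |0001>, sqrt(2)*I/2 on |0011>, and 0 on every other basis state.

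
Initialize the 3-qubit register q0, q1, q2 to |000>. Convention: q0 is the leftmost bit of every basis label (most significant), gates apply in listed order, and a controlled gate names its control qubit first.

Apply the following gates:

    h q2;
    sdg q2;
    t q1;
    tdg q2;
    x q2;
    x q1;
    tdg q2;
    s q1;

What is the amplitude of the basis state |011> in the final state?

The final state's coefficient on |011> equals sqrt(2)*exp(I*pi/4)/2.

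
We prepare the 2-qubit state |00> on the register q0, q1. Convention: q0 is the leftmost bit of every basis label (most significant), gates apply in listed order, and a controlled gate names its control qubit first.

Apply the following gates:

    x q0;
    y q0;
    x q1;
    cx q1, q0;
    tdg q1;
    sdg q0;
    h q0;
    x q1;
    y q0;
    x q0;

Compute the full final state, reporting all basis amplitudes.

The resulting statevector has amplitude -sqrt(2)*exp(I*pi/4)/2 on |00>, 0 on |01>, -sqrt(2)*exp(I*pi/4)/2 on |10>, 0 on |11>.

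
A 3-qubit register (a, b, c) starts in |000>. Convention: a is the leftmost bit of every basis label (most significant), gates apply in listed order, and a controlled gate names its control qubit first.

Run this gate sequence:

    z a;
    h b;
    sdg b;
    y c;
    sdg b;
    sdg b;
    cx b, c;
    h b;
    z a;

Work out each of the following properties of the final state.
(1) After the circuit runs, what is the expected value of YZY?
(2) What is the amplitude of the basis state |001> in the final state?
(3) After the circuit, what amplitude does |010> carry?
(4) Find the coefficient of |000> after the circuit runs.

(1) The expectation value of YZY is 0.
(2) The final state's coefficient on |001> equals I/2.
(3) The final state's coefficient on |010> equals 1/2.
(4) The amplitude on |000> is -1/2.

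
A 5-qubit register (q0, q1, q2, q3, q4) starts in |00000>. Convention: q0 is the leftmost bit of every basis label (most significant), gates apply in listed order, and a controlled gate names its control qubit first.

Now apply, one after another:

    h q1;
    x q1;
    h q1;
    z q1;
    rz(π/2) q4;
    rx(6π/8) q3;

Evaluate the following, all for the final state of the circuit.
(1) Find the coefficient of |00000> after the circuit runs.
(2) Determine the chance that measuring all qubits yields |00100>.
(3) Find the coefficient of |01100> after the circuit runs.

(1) |00000> carries amplitude -sqrt(2 - sqrt(2))*exp(3*I*pi/4)/2 in the final state. Key observation: the block from step 1 through step 4 cancels to the identity and can be dropped.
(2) The probability of measuring |00100> is 0.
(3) |01100> carries amplitude 0 in the final state.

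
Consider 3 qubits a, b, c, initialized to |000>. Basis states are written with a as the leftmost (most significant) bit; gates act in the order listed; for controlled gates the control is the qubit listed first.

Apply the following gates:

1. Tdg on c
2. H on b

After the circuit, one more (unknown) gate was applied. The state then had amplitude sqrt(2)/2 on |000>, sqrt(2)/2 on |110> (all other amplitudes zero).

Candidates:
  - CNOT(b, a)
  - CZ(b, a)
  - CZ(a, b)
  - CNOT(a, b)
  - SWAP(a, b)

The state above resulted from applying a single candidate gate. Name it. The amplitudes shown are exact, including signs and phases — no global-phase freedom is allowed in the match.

The unique candidate consistent with the amplitudes is CNOT(b, a).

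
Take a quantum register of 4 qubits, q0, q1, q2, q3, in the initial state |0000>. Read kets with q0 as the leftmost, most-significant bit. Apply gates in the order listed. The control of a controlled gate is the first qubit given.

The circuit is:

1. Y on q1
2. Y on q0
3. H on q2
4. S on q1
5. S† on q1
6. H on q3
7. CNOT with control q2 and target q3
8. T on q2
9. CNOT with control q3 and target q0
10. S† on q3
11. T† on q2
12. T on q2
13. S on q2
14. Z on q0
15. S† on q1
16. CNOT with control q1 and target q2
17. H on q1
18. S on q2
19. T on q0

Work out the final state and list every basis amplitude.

The final amplitudes are 0 on |0000>, sqrt(2)*exp(3*I*pi/4)/4 on |0001>, 0 on |0010>, sqrt(2)*I/4 on |0011>, 0 on |0100>, -sqrt(2)*exp(3*I*pi/4)/4 on |0101>, 0 on |0110>, -sqrt(2)*I/4 on |0111>, sqrt(2)*I/4 on |1000>, 0 on |1001>, sqrt(2)*exp(I*pi/4)/4 on |1010>, 0 on |1011>, -sqrt(2)*I/4 on |1100>, 0 on |1101>, -sqrt(2)*exp(I*pi/4)/4 on |1110>, 0 on |1111>.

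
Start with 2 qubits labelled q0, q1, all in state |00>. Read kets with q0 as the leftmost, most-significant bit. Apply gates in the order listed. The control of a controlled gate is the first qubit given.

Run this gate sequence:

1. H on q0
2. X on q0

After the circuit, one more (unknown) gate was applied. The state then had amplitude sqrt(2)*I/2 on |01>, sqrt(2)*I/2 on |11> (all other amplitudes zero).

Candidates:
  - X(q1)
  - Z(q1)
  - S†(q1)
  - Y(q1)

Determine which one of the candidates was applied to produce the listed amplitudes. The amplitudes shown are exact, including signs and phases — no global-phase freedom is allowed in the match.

The unique candidate consistent with the amplitudes is Y(q1).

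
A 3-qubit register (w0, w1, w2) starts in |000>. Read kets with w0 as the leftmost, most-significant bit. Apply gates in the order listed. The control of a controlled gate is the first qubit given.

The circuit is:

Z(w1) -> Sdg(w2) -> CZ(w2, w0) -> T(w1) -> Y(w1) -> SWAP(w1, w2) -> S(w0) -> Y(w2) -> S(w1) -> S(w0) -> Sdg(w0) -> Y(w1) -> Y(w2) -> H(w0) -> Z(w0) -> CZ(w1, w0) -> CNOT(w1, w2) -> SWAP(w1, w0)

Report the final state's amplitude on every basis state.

The resulting statevector has amplitude -sqrt(2)/2 on |100>, -sqrt(2)/2 on |110>, and 0 on every other basis state. Key observation: steps 10-11 multiply out to the identity, so the circuit reduces to the remaining gates.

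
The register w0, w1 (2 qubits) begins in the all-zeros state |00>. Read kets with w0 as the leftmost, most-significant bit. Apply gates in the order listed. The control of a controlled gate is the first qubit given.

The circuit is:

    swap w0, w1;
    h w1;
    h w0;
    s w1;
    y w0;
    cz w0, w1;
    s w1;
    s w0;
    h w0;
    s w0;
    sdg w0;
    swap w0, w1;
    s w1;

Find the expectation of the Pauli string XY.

The expectation value of XY is -1.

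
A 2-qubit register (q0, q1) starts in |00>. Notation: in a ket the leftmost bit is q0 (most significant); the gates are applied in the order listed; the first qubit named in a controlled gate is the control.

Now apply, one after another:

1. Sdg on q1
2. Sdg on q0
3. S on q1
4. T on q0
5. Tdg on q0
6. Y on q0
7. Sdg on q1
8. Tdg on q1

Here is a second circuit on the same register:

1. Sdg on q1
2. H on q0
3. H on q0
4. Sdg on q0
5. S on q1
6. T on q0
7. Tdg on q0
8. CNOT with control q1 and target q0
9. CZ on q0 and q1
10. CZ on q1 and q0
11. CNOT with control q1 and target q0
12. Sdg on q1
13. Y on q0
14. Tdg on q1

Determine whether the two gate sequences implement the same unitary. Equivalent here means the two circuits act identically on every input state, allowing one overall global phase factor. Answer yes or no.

Yes — the two circuits implement the same unitary up to a global phase.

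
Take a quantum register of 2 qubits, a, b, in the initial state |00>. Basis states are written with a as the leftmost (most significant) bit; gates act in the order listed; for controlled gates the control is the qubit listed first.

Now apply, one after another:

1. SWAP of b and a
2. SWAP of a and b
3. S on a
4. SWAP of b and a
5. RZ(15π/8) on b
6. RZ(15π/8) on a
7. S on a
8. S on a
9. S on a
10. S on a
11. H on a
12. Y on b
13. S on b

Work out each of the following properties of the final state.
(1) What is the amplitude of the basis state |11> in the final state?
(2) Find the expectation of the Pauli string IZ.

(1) |11> carries amplitude -sqrt(2)*exp(I*pi/8)/2 in the final state. Key observation: gates 7-10 undo each other exactly, leaving only the rest of the circuit to track.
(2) The observable IZ averages to -1.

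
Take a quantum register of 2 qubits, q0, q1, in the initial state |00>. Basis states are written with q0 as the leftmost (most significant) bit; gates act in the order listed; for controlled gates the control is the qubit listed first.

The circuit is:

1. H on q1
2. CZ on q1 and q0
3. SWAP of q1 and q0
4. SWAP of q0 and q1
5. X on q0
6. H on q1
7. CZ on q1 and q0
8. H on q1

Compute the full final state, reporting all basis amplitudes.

The final amplitudes are 0 on |00>, 0 on |01>, sqrt(2)/2 on |10>, sqrt(2)/2 on |11>.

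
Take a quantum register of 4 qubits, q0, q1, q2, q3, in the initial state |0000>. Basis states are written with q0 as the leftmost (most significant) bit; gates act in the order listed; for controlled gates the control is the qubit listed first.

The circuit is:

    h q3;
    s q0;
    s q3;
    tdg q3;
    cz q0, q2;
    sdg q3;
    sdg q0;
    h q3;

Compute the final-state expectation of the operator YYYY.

In the final state, YYYY has expectation 0.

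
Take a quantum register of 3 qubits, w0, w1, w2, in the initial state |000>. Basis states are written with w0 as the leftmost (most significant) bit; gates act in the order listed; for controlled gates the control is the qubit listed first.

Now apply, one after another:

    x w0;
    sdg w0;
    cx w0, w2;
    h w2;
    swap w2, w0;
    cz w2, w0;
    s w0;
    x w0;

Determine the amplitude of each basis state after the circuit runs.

After the circuit, the state carries amplitude sqrt(2)/2 on |001>, -sqrt(2)*I/2 on |101>, and 0 on every other basis state.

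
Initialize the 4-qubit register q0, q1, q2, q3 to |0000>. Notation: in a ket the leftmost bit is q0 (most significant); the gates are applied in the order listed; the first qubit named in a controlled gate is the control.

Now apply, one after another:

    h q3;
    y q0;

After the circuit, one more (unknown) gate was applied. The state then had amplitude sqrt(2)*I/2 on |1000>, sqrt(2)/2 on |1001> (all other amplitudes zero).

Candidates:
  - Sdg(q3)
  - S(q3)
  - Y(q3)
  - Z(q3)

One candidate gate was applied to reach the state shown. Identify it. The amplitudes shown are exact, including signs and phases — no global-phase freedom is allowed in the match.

The applied gate was Sdg(q3).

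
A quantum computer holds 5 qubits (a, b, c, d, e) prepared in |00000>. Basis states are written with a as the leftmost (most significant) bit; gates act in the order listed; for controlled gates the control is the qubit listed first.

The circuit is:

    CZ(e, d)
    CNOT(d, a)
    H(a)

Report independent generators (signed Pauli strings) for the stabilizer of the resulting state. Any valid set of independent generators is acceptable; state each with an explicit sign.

One valid set of independent stabilizer generators is +XIIII, +IZIII, +IIZII, +IIIZI, +IIIIZ (any independent generating set of the same group is equally correct).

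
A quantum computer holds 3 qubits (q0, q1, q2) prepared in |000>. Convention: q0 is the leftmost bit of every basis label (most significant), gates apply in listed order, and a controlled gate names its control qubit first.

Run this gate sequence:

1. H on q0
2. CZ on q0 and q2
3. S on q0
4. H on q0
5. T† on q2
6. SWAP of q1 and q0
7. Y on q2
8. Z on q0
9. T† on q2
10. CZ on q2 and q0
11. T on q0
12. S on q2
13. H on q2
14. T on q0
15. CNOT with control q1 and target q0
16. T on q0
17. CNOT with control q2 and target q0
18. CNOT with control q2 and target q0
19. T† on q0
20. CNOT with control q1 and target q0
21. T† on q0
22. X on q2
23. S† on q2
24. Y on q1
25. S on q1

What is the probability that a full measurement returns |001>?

A full measurement returns |001> with probability 1/4. Key observation: gates 14-21 undo each other exactly, leaving only the rest of the circuit to track.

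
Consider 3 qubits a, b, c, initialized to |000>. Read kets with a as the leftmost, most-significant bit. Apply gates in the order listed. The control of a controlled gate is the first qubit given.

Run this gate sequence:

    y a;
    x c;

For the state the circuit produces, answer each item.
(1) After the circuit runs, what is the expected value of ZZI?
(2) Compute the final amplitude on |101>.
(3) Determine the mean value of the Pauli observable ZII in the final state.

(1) In the final state, ZZI has expectation -1.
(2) The final state's coefficient on |101> equals I.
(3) In the final state, ZII has expectation -1.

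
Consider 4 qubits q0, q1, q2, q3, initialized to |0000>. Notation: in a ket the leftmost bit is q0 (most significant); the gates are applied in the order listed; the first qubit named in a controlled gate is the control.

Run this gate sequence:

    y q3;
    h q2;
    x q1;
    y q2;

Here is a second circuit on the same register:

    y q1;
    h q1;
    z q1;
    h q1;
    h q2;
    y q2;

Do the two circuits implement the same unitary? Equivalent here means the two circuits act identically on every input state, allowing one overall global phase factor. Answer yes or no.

No — the two circuits implement different unitaries, even allowing a global phase.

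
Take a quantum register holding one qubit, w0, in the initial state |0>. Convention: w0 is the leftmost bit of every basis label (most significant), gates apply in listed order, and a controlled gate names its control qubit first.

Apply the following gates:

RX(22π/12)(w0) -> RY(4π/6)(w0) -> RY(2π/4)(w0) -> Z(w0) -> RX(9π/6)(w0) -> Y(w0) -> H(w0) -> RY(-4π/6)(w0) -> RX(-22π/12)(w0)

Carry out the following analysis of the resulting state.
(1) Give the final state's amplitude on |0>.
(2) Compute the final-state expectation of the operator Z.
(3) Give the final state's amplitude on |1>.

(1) |0> carries amplitude sqrt(6)/8 - sqrt(2)*I/2 in the final state.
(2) The expectation value of Z is 3/16.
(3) |1> carries amplitude sqrt(6)/4 - sqrt(2)*I/8 in the final state.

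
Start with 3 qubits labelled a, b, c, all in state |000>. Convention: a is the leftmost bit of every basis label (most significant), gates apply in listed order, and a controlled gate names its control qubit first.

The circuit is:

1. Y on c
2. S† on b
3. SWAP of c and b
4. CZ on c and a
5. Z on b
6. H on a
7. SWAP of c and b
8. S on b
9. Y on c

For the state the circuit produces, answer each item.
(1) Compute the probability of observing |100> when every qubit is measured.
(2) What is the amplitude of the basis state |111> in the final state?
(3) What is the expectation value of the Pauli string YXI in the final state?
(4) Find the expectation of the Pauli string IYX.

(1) Outcome |100> occurs with probability 1/2.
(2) The final state's coefficient on |111> equals 0.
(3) The expectation value of YXI is 0.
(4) In the final state, IYX has expectation 0.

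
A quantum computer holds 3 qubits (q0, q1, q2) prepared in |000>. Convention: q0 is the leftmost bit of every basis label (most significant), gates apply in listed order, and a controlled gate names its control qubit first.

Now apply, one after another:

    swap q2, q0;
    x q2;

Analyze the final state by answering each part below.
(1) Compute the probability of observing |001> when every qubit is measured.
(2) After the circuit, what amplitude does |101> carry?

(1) Outcome |001> occurs with probability 1.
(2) The final state's coefficient on |101> equals 0.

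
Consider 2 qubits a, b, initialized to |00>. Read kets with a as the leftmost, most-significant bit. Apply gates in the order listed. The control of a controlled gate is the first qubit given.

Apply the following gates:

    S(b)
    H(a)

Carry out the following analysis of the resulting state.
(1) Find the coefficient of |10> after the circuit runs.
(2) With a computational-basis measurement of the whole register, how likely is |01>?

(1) The amplitude on |10> is sqrt(2)/2.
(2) A full measurement returns |01> with probability 0.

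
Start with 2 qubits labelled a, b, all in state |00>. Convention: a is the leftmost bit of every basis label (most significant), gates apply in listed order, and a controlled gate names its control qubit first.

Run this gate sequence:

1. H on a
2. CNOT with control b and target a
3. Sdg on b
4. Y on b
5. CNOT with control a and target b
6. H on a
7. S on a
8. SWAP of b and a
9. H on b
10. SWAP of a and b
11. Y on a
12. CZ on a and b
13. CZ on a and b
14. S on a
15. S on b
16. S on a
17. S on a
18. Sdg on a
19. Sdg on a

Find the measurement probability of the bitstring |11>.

Outcome |11> occurs with probability 1/4. Key observation: steps 16-19 multiply out to the identity, so the circuit reduces to the remaining gates.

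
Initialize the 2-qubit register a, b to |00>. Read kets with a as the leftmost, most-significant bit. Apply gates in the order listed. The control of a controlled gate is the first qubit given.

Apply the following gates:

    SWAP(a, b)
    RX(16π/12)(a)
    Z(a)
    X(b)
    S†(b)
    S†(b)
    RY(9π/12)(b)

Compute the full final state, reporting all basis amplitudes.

The resulting statevector has amplitude -sqrt(sqrt(2) + 2)/4 on |00>, sqrt(2 - sqrt(2))/4 on |01>, I*sqrt(3*sqrt(2) + 6)/4 on |10>, -I*sqrt(6 - 3*sqrt(2))/4 on |11>.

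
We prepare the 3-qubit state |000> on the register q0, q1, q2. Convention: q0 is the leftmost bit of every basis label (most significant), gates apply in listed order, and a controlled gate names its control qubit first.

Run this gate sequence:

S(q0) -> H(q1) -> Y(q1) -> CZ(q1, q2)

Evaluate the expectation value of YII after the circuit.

The expectation value of YII is 0.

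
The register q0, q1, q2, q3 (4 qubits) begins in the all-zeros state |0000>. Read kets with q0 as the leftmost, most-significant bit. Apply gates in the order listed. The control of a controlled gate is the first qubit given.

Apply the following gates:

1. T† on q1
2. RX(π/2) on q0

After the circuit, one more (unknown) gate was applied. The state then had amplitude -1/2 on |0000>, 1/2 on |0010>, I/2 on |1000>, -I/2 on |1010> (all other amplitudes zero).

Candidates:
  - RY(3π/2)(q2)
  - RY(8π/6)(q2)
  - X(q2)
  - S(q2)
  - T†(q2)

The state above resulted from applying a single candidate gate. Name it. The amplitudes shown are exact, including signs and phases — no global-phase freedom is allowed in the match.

The applied gate was RY(3π/2)(q2).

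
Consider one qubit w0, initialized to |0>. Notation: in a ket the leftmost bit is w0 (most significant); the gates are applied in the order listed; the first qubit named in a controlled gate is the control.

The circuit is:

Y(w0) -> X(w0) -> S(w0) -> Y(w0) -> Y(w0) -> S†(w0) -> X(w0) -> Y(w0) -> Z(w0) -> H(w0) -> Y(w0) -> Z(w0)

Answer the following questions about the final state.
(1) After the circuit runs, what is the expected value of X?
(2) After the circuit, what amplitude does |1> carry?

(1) The observable X averages to 1.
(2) The amplitude on |1> is -sqrt(2)*I/2.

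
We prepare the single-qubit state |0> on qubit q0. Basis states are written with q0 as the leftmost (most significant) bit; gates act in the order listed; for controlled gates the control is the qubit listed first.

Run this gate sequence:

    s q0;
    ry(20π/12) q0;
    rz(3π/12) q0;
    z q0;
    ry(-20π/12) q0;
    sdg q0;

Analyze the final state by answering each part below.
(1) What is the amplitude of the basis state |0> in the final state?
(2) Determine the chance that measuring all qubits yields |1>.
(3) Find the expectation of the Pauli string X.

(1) The final state's coefficient on |0> equals (-3 + exp(I*pi/4))*exp(7*I*pi/8)/4.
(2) Outcome |1> occurs with probability 3*sqrt(2)/16 + 3/8.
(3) The expectation value of X is sqrt(6)/4.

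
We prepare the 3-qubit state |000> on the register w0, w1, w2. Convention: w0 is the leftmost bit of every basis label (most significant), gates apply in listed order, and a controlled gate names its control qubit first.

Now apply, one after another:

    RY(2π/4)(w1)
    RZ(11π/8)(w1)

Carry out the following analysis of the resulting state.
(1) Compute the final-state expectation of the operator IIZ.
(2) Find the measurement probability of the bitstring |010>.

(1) In the final state, IIZ has expectation 1.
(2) A full measurement returns |010> with probability 1/2.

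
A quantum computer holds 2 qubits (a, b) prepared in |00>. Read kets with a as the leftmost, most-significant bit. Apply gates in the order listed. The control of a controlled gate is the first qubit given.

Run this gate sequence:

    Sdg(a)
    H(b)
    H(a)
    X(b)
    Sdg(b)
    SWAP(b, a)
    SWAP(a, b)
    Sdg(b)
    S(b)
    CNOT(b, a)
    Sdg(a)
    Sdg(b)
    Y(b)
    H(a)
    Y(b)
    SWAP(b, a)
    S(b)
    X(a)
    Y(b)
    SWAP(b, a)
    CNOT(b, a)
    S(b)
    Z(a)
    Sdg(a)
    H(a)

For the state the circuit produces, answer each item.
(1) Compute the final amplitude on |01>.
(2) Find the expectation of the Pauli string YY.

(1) The final state's coefficient on |01> equals -1/2.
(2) The expectation value of YY is 1.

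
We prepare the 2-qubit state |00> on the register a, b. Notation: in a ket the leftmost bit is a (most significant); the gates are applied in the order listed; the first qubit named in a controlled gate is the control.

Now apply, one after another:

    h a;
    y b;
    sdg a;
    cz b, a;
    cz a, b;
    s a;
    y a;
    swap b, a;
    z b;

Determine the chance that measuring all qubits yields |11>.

The probability of measuring |11> is 1/2.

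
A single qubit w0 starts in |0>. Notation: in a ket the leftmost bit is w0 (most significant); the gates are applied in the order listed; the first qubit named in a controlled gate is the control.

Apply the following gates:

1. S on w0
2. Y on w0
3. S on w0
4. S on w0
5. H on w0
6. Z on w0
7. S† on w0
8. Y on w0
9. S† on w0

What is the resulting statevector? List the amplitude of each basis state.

The final amplitudes are sqrt(2)*I/2 on |0>, -sqrt(2)*I/2 on |1>.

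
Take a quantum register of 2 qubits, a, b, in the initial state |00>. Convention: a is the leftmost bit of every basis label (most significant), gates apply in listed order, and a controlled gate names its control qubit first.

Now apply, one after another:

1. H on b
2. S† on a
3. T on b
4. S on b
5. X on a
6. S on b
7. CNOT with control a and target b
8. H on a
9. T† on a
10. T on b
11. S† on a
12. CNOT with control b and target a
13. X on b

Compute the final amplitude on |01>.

The final state's coefficient on |01> equals -exp(I*pi/4)/2.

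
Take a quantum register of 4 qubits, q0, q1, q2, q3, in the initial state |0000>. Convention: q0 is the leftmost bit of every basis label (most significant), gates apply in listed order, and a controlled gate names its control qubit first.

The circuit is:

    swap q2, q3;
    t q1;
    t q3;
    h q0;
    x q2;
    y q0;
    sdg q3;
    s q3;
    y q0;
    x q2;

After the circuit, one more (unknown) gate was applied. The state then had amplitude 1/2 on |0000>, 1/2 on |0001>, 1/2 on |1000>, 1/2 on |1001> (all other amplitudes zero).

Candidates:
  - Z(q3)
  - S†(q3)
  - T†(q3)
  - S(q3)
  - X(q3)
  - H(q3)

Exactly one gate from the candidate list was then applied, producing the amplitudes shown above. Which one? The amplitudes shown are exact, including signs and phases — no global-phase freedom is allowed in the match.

The applied gate was H(q3). Key observation: gates 5-10 undo each other exactly, leaving only the rest of the circuit to track.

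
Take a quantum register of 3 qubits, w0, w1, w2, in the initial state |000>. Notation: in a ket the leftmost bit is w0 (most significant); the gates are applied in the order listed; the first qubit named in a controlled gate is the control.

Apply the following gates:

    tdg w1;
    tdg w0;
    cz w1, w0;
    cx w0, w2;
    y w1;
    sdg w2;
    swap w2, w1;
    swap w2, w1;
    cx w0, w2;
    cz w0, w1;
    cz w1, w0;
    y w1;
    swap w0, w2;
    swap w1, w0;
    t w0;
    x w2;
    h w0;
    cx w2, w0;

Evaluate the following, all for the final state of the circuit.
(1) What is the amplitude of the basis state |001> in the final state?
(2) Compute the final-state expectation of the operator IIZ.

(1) The final state's coefficient on |001> equals sqrt(2)/2. Key observation: gates 7-8 undo each other exactly, leaving only the rest of the circuit to track.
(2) The expectation value of IIZ is -1.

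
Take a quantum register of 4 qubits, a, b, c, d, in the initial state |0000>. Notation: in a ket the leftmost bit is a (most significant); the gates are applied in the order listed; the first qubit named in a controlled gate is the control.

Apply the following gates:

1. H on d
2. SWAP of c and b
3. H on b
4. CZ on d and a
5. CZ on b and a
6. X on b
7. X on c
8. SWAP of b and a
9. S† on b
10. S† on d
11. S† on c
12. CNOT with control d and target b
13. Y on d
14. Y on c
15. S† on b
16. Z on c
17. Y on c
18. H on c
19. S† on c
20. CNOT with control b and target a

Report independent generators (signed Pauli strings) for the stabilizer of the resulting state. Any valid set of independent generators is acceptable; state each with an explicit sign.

The stabilizer group can be generated by +XIII, +IXIX, +IIYI, -IZIZ, among other valid generating sets.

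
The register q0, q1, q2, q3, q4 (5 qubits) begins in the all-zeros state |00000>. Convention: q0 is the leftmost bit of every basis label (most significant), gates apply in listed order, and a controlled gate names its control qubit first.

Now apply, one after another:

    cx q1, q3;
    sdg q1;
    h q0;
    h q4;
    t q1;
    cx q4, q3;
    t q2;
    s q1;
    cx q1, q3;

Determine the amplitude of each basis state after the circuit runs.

The final amplitudes are 1/2 on |00000>, 1/2 on |00011>, 1/2 on |10000>, 1/2 on |10011>, and 0 on every other basis state.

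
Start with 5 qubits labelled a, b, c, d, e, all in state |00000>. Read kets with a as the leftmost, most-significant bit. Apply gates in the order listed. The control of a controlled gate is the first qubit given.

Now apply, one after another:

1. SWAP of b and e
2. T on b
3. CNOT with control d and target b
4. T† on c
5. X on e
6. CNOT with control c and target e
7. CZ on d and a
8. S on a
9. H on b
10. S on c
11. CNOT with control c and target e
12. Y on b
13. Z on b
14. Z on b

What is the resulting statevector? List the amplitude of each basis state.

After the circuit, the state carries amplitude -sqrt(2)*I/2 on |00001>, sqrt(2)*I/2 on |01001>, and 0 on every other basis state.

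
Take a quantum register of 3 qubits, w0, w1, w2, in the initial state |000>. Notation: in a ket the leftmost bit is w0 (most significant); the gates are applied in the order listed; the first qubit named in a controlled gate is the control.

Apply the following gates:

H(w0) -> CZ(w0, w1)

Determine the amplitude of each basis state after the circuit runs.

The final amplitudes are sqrt(2)/2 on |000>, sqrt(2)/2 on |100>, and 0 on every other basis state.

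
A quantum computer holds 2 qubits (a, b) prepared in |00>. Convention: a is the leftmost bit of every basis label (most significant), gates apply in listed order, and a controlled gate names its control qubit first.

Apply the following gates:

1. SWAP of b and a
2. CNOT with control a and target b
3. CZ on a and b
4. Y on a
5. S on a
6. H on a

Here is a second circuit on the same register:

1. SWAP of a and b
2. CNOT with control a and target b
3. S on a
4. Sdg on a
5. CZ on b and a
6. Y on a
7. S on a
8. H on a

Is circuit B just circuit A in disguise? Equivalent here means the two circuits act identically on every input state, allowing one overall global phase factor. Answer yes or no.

Yes, they are equivalent — the unitaries differ by at most a global phase.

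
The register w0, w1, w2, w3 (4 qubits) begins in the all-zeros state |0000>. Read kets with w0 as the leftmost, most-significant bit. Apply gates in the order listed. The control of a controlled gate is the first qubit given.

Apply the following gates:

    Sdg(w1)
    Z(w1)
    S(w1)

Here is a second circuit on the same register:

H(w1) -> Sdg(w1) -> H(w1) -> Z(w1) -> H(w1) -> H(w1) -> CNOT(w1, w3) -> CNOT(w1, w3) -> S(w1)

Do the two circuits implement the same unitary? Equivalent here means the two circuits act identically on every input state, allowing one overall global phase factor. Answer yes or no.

No: there is an input state on which the two circuits produce genuinely different outputs (not merely differing by a phase).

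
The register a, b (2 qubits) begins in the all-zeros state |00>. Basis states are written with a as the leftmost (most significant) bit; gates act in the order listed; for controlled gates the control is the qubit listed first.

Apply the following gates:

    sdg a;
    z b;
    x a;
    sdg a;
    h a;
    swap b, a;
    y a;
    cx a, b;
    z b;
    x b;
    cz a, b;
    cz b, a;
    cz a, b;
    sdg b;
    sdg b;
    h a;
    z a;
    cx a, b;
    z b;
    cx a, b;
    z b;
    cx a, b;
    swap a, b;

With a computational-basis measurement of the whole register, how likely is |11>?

Outcome |11> occurs with probability 1/4.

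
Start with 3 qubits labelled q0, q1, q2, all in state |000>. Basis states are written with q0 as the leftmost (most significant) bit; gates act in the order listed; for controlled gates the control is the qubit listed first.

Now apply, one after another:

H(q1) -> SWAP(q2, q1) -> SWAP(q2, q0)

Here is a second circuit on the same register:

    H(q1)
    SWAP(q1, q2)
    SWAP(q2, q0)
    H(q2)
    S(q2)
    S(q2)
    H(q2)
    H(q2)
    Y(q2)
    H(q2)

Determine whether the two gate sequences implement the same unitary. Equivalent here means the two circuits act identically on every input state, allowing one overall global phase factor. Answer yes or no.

No — the two circuits implement different unitaries, even allowing a global phase.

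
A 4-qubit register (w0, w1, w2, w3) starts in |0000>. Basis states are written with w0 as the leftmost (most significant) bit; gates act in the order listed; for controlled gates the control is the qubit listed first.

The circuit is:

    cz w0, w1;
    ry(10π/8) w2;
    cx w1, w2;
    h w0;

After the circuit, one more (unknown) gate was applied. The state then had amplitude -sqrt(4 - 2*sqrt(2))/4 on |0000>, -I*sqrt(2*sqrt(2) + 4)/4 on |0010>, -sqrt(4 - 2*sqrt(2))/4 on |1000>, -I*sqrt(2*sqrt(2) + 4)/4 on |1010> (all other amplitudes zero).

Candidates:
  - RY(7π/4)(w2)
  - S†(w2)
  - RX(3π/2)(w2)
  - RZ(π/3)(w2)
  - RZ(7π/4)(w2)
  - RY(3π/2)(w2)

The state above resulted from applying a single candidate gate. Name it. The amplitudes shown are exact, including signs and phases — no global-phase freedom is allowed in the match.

The applied gate was S†(w2).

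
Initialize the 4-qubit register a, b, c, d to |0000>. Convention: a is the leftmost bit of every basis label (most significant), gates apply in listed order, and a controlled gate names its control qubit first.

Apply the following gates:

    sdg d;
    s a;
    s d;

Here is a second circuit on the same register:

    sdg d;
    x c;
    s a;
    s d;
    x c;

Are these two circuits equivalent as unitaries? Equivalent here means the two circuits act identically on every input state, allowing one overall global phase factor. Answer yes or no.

Yes — the two circuits implement the same unitary up to a global phase.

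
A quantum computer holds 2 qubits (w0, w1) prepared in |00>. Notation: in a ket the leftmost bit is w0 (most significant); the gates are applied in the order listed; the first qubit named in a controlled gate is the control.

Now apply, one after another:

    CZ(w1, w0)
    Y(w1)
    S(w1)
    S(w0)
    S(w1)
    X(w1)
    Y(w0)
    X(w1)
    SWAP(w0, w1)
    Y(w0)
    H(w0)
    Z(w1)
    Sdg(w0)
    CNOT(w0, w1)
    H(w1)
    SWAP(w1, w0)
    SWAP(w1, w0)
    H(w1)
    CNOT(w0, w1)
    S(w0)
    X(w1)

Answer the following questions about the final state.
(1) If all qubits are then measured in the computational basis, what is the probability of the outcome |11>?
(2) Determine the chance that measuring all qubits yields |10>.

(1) A full measurement returns |11> with probability 0. Key observation: the block from step 13 through step 20 cancels to the identity and can be dropped.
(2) Outcome |10> occurs with probability 1/2.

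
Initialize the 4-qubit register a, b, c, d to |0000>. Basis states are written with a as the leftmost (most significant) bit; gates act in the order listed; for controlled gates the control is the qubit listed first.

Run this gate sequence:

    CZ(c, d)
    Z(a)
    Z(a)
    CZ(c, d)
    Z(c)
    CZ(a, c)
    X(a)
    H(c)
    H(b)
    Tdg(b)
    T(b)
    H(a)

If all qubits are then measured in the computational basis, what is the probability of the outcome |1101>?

Outcome |1101> occurs with probability 0. Key observation: the block from step 1 through step 4 cancels to the identity and can be dropped.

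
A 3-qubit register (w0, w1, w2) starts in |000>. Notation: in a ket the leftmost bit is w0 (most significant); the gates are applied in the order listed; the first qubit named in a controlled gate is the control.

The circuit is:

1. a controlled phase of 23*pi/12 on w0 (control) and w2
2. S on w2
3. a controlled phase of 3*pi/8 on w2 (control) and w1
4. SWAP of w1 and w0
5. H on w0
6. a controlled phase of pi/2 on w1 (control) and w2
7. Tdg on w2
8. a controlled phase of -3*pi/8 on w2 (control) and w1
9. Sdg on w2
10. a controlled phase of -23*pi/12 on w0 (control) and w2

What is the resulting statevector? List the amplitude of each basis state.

The final amplitudes are sqrt(2)/2 on |000>, sqrt(2)/2 on |100>, and 0 on every other basis state.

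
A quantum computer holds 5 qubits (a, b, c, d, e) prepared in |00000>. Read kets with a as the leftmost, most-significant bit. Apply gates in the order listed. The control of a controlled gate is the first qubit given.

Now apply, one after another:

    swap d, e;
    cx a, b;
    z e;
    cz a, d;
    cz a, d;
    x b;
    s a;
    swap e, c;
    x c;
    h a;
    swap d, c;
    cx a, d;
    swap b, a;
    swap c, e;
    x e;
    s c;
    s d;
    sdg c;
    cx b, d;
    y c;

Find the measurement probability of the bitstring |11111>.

Outcome |11111> occurs with probability 1/2. Key observation: gates 4-5 undo each other exactly, leaving only the rest of the circuit to track.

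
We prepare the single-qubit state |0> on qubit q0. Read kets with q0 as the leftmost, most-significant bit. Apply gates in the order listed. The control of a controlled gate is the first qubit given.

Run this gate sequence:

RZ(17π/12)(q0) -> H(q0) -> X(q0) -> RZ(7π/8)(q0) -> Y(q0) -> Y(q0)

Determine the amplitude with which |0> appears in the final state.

|0> carries amplitude sqrt(2)*exp(41*I*pi/48)/2 in the final state.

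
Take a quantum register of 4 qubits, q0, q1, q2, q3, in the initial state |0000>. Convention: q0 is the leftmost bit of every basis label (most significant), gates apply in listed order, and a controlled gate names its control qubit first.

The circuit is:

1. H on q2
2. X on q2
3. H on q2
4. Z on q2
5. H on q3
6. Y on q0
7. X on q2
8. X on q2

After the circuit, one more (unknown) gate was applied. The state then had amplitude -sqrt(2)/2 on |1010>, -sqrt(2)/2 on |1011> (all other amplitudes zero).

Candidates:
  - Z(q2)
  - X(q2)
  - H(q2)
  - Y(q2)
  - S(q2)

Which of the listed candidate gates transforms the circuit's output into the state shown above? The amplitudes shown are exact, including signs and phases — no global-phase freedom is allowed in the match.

It was Y(q2) that produced the state shown. Key observation: the block from step 1 through step 4 cancels to the identity and can be dropped.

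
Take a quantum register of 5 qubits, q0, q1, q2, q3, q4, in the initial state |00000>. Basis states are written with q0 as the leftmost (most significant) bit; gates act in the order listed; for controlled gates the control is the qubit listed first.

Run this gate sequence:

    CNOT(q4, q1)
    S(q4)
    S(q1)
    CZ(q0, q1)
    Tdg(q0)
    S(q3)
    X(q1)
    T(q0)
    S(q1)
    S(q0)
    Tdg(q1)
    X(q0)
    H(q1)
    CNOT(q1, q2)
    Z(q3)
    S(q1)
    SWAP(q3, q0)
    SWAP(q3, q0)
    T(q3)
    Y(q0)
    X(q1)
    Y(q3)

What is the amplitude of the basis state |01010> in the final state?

The amplitude on |01010> is sqrt(2)*exp(I*pi/4)/2.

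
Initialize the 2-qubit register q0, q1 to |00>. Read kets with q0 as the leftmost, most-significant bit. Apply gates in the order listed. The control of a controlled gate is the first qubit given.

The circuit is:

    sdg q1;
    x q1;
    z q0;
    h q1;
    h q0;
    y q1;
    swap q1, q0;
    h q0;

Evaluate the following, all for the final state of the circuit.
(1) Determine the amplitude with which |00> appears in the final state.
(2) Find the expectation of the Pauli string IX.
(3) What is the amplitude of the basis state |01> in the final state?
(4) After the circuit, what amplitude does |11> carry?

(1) |00> carries amplitude sqrt(2)*I/2 in the final state.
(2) The expectation value of IX is 1.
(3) The final state's coefficient on |01> equals sqrt(2)*I/2.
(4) The amplitude on |11> is 0.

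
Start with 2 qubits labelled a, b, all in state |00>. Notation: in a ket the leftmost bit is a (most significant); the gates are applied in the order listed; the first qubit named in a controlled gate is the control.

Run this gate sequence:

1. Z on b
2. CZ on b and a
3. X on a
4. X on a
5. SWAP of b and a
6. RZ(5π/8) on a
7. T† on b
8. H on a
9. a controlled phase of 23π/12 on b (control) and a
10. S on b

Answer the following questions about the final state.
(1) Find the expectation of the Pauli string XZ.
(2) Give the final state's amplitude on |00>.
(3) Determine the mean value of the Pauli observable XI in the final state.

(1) The observable XZ averages to 1. Key observation: the block from step 3 through step 4 cancels to the identity and can be dropped.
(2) The final state's coefficient on |00> equals -sqrt(2)*exp(11*I*pi/16)/2.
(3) In the final state, XI has expectation 1.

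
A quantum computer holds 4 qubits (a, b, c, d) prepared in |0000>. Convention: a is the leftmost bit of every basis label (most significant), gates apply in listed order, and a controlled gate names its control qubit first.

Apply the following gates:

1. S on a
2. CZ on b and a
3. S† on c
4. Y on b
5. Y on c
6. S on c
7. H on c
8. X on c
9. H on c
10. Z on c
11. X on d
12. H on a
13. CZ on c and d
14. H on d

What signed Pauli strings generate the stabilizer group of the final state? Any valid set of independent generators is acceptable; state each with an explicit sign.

The stabilizer group can be generated by +XIII, -IIIX, -IZII, -IIZI, among other valid generating sets. Key observation: the block from step 7 through step 10 cancels to the identity and can be dropped.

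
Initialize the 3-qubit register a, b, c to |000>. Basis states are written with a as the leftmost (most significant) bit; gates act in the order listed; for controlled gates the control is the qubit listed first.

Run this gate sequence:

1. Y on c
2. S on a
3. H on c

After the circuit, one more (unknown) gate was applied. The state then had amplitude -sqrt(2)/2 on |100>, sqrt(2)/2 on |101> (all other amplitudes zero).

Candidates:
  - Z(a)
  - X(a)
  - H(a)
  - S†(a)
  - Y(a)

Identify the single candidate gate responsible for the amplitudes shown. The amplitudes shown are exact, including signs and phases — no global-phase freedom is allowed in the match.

The unique candidate consistent with the amplitudes is Y(a).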